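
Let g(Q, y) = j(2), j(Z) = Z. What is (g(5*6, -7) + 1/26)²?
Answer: 2809/676 ≈ 4.1553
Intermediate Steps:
g(Q, y) = 2
(g(5*6, -7) + 1/26)² = (2 + 1/26)² = (53/26)² = 2809/676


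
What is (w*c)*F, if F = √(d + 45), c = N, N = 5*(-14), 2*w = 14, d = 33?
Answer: -490*√78 ≈ -4327.6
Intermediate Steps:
w = 7 (w = (½)*14 = 7)
N = -70
c = -70
F = √78 (F = √(33 + 45) = √78 ≈ 8.8318)
(w*c)*F = (7*(-70))*√78 = -490*√78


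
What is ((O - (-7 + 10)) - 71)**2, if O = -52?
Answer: 15876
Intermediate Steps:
((O - (-7 + 10)) - 71)**2 = ((-52 - (-7 + 10)) - 71)**2 = ((-52 - 1*3) - 71)**2 = ((-52 - 3) - 71)**2 = (-55 - 71)**2 = (-126)**2 = 15876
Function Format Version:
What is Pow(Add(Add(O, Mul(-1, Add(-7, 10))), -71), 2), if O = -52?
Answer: 15876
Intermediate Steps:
Pow(Add(Add(O, Mul(-1, Add(-7, 10))), -71), 2) = Pow(Add(Add(-52, Mul(-1, Add(-7, 10))), -71), 2) = Pow(Add(Add(-52, Mul(-1, 3)), -71), 2) = Pow(Add(Add(-52, -3), -71), 2) = Pow(Add(-55, -71), 2) = Pow(-126, 2) = 15876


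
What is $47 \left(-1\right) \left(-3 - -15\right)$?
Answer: $-564$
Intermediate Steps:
$47 \left(-1\right) \left(-3 - -15\right) = - 47 \left(-3 + 15\right) = \left(-47\right) 12 = -564$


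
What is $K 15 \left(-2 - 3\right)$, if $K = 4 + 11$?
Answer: $-1125$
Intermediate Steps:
$K = 15$
$K 15 \left(-2 - 3\right) = 15 \cdot 15 \left(-2 - 3\right) = 225 \left(-5\right) = -1125$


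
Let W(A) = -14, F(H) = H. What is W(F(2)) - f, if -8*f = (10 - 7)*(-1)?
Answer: -115/8 ≈ -14.375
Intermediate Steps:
f = 3/8 (f = -(10 - 7)*(-1)/8 = -3*(-1)/8 = -⅛*(-3) = 3/8 ≈ 0.37500)
W(F(2)) - f = -14 - 1*3/8 = -14 - 3/8 = -115/8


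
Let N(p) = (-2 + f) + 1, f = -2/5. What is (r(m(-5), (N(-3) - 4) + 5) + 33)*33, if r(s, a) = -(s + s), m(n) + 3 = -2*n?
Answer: 627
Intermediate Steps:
f = -⅖ (f = -2*⅕ = -⅖ ≈ -0.40000)
N(p) = -7/5 (N(p) = (-2 - ⅖) + 1 = -12/5 + 1 = -7/5)
m(n) = -3 - 2*n
r(s, a) = -2*s
(r(m(-5), (N(-3) - 4) + 5) + 33)*33 = (-2*(-3 - 2*(-5)) + 33)*33 = (-2*(-3 + 10) + 33)*33 = (-2*7 + 33)*33 = (-14 + 33)*33 = 19*33 = 627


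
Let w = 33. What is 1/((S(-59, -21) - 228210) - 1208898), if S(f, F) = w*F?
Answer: -1/1437801 ≈ -6.9551e-7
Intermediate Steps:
S(f, F) = 33*F
1/((S(-59, -21) - 228210) - 1208898) = 1/((33*(-21) - 228210) - 1208898) = 1/((-693 - 228210) - 1208898) = 1/(-228903 - 1208898) = 1/(-1437801) = -1/1437801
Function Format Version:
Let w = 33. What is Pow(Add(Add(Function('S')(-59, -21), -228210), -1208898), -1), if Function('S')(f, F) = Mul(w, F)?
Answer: Rational(-1, 1437801) ≈ -6.9551e-7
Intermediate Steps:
Function('S')(f, F) = Mul(33, F)
Pow(Add(Add(Function('S')(-59, -21), -228210), -1208898), -1) = Pow(Add(Add(Mul(33, -21), -228210), -1208898), -1) = Pow(Add(Add(-693, -228210), -1208898), -1) = Pow(Add(-228903, -1208898), -1) = Pow(-1437801, -1) = Rational(-1, 1437801)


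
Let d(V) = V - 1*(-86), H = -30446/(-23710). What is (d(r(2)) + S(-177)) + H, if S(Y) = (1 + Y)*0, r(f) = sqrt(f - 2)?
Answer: 1034753/11855 ≈ 87.284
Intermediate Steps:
r(f) = sqrt(-2 + f)
H = 15223/11855 (H = -30446*(-1/23710) = 15223/11855 ≈ 1.2841)
S(Y) = 0
d(V) = 86 + V (d(V) = V + 86 = 86 + V)
(d(r(2)) + S(-177)) + H = ((86 + sqrt(-2 + 2)) + 0) + 15223/11855 = ((86 + sqrt(0)) + 0) + 15223/11855 = ((86 + 0) + 0) + 15223/11855 = (86 + 0) + 15223/11855 = 86 + 15223/11855 = 1034753/11855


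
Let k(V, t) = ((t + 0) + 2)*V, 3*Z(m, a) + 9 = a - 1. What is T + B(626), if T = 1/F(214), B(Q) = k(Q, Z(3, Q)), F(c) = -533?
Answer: 207535273/1599 ≈ 1.2979e+5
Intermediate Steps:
Z(m, a) = -10/3 + a/3 (Z(m, a) = -3 + (a - 1)/3 = -3 + (-1 + a)/3 = -3 + (-⅓ + a/3) = -10/3 + a/3)
k(V, t) = V*(2 + t) (k(V, t) = (t + 2)*V = (2 + t)*V = V*(2 + t))
B(Q) = Q*(-4/3 + Q/3) (B(Q) = Q*(2 + (-10/3 + Q/3)) = Q*(-4/3 + Q/3))
T = -1/533 (T = 1/(-533) = -1/533 ≈ -0.0018762)
T + B(626) = -1/533 + (⅓)*626*(-4 + 626) = -1/533 + (⅓)*626*622 = -1/533 + 389372/3 = 207535273/1599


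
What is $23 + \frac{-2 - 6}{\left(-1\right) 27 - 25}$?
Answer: $\frac{301}{13} \approx 23.154$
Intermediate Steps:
$23 + \frac{-2 - 6}{\left(-1\right) 27 - 25} = 23 + \frac{-2 - 6}{-27 - 25} = 23 + \frac{1}{-52} \left(-8\right) = 23 - - \frac{2}{13} = 23 + \frac{2}{13} = \frac{301}{13}$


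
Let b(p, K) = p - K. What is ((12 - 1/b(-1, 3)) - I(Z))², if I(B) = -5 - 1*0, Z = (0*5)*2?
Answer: 4761/16 ≈ 297.56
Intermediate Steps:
Z = 0 (Z = 0*2 = 0)
I(B) = -5 (I(B) = -5 + 0 = -5)
((12 - 1/b(-1, 3)) - I(Z))² = ((12 - 1/(-1 - 1*3)) - 1*(-5))² = ((12 - 1/(-1 - 3)) + 5)² = ((12 - 1/(-4)) + 5)² = ((12 - 1*(-¼)) + 5)² = ((12 + ¼) + 5)² = (49/4 + 5)² = (69/4)² = 4761/16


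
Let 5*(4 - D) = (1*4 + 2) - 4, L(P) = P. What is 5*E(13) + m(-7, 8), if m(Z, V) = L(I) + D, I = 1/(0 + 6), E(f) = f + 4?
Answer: 2663/30 ≈ 88.767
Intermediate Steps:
E(f) = 4 + f
I = ⅙ (I = 1/6 = ⅙ ≈ 0.16667)
D = 18/5 (D = 4 - ((1*4 + 2) - 4)/5 = 4 - ((4 + 2) - 4)/5 = 4 - (6 - 4)/5 = 4 - ⅕*2 = 4 - ⅖ = 18/5 ≈ 3.6000)
m(Z, V) = 113/30 (m(Z, V) = ⅙ + 18/5 = 113/30)
5*E(13) + m(-7, 8) = 5*(4 + 13) + 113/30 = 5*17 + 113/30 = 85 + 113/30 = 2663/30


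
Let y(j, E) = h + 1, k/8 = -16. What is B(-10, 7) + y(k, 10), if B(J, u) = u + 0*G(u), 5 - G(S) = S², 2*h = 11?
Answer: 27/2 ≈ 13.500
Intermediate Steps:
k = -128 (k = 8*(-16) = -128)
h = 11/2 (h = (½)*11 = 11/2 ≈ 5.5000)
G(S) = 5 - S²
y(j, E) = 13/2 (y(j, E) = 11/2 + 1 = 13/2)
B(J, u) = u (B(J, u) = u + 0*(5 - u²) = u + 0 = u)
B(-10, 7) + y(k, 10) = 7 + 13/2 = 27/2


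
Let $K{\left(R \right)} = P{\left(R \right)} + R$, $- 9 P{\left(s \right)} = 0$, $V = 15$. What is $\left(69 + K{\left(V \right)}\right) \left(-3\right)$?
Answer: $-252$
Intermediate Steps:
$P{\left(s \right)} = 0$ ($P{\left(s \right)} = \left(- \frac{1}{9}\right) 0 = 0$)
$K{\left(R \right)} = R$ ($K{\left(R \right)} = 0 + R = R$)
$\left(69 + K{\left(V \right)}\right) \left(-3\right) = \left(69 + 15\right) \left(-3\right) = 84 \left(-3\right) = -252$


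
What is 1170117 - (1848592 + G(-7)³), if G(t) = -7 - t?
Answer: -678475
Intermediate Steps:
1170117 - (1848592 + G(-7)³) = 1170117 - (1848592 + (-7 - 1*(-7))³) = 1170117 - (1848592 + (-7 + 7)³) = 1170117 - (1848592 + 0³) = 1170117 - (1848592 + 0) = 1170117 - 1*1848592 = 1170117 - 1848592 = -678475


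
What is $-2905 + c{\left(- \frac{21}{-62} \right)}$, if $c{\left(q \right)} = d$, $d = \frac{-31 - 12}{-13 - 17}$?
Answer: $- \frac{87107}{30} \approx -2903.6$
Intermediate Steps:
$d = \frac{43}{30}$ ($d = - \frac{43}{-30} = \left(-43\right) \left(- \frac{1}{30}\right) = \frac{43}{30} \approx 1.4333$)
$c{\left(q \right)} = \frac{43}{30}$
$-2905 + c{\left(- \frac{21}{-62} \right)} = -2905 + \frac{43}{30} = - \frac{87107}{30}$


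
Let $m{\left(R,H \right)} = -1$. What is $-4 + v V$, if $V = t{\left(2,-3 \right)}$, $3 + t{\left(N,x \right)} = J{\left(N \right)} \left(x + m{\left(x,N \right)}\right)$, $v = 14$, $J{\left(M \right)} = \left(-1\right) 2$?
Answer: $66$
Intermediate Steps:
$J{\left(M \right)} = -2$
$t{\left(N,x \right)} = -1 - 2 x$ ($t{\left(N,x \right)} = -3 - 2 \left(x - 1\right) = -3 - 2 \left(-1 + x\right) = -3 - \left(-2 + 2 x\right) = -1 - 2 x$)
$V = 5$ ($V = -1 - -6 = -1 + 6 = 5$)
$-4 + v V = -4 + 14 \cdot 5 = -4 + 70 = 66$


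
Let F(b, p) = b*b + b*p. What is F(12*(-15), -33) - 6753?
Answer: 31587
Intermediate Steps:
F(b, p) = b² + b*p
F(12*(-15), -33) - 6753 = (12*(-15))*(12*(-15) - 33) - 6753 = -180*(-180 - 33) - 6753 = -180*(-213) - 6753 = 38340 - 6753 = 31587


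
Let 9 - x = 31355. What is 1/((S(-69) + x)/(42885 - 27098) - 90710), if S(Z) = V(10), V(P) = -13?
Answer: -15787/1432070129 ≈ -1.1024e-5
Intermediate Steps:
x = -31346 (x = 9 - 1*31355 = 9 - 31355 = -31346)
S(Z) = -13
1/((S(-69) + x)/(42885 - 27098) - 90710) = 1/((-13 - 31346)/(42885 - 27098) - 90710) = 1/(-31359/15787 - 90710) = 1/(-1432070129/15787) = -15787/1432070129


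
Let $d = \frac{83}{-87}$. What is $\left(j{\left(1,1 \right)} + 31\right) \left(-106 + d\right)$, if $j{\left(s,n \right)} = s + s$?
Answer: $- \frac{102355}{29} \approx -3529.5$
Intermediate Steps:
$j{\left(s,n \right)} = 2 s$
$d = - \frac{83}{87}$ ($d = 83 \left(- \frac{1}{87}\right) = - \frac{83}{87} \approx -0.95402$)
$\left(j{\left(1,1 \right)} + 31\right) \left(-106 + d\right) = \left(2 \cdot 1 + 31\right) \left(-106 - \frac{83}{87}\right) = \left(2 + 31\right) \left(- \frac{9305}{87}\right) = 33 \left(- \frac{9305}{87}\right) = - \frac{102355}{29}$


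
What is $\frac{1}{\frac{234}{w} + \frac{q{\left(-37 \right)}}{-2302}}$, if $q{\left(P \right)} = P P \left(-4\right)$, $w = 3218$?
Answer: $\frac{1851959}{4540109} \approx 0.40791$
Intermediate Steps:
$q{\left(P \right)} = - 4 P^{2}$ ($q{\left(P \right)} = P^{2} \left(-4\right) = - 4 P^{2}$)
$\frac{1}{\frac{234}{w} + \frac{q{\left(-37 \right)}}{-2302}} = \frac{1}{\frac{234}{3218} + \frac{\left(-4\right) \left(-37\right)^{2}}{-2302}} = \frac{1}{234 \cdot \frac{1}{3218} + \left(-4\right) 1369 \left(- \frac{1}{2302}\right)} = \frac{1}{\frac{117}{1609} - - \frac{2738}{1151}} = \frac{1}{\frac{117}{1609} + \frac{2738}{1151}} = \frac{1}{\frac{4540109}{1851959}} = \frac{1851959}{4540109}$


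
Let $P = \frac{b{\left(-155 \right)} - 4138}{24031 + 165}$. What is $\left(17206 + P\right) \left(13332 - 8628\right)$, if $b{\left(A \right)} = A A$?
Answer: $\frac{489611445288}{6049} \approx 8.0941 \cdot 10^{7}$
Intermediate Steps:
$b{\left(A \right)} = A^{2}$
$P = \frac{19887}{24196}$ ($P = \frac{\left(-155\right)^{2} - 4138}{24031 + 165} = \frac{24025 - 4138}{24196} = 19887 \cdot \frac{1}{24196} = \frac{19887}{24196} \approx 0.82191$)
$\left(17206 + P\right) \left(13332 - 8628\right) = \left(17206 + \frac{19887}{24196}\right) \left(13332 - 8628\right) = \frac{416336263}{24196} \cdot 4704 = \frac{489611445288}{6049}$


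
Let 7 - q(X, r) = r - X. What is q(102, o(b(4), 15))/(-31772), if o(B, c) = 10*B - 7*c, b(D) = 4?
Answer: -87/15886 ≈ -0.0054765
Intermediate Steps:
o(B, c) = -7*c + 10*B
q(X, r) = 7 + X - r (q(X, r) = 7 - (r - X) = 7 + (X - r) = 7 + X - r)
q(102, o(b(4), 15))/(-31772) = (7 + 102 - (-7*15 + 10*4))/(-31772) = (7 + 102 - (-105 + 40))*(-1/31772) = (7 + 102 - 1*(-65))*(-1/31772) = (7 + 102 + 65)*(-1/31772) = 174*(-1/31772) = -87/15886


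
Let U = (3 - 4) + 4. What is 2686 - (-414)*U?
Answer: 3928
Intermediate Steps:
U = 3 (U = -1 + 4 = 3)
2686 - (-414)*U = 2686 - (-414)*3 = 2686 - 69*(-18) = 2686 + 1242 = 3928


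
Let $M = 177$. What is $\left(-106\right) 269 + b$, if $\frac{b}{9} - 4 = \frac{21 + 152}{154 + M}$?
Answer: $- \frac{9424661}{331} \approx -28473.0$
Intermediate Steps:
$b = \frac{13473}{331}$ ($b = 36 + 9 \frac{21 + 152}{154 + 177} = 36 + 9 \cdot \frac{173}{331} = 36 + \frac{1557}{331} = \frac{13473}{331} \approx 40.704$)
$\left(-106\right) 269 + b = \left(-106\right) 269 + \frac{13473}{331} = -28514 + \frac{13473}{331} = - \frac{9424661}{331}$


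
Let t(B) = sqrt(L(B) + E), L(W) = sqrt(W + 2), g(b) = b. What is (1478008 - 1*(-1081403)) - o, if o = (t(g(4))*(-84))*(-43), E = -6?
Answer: 2559411 - 3612*sqrt(-6 + sqrt(6)) ≈ 2.5594e+6 - 6806.0*I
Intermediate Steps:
L(W) = sqrt(2 + W)
t(B) = sqrt(-6 + sqrt(2 + B)) (t(B) = sqrt(sqrt(2 + B) - 6) = sqrt(-6 + sqrt(2 + B)))
o = 3612*sqrt(-6 + sqrt(6)) (o = (sqrt(-6 + sqrt(2 + 4))*(-84))*(-43) = (sqrt(-6 + sqrt(6))*(-84))*(-43) = -84*sqrt(-6 + sqrt(6))*(-43) = 3612*sqrt(-6 + sqrt(6)) ≈ 6806.0*I)
(1478008 - 1*(-1081403)) - o = (1478008 - 1*(-1081403)) - 3612*sqrt(-6 + sqrt(6)) = (1478008 + 1081403) - 3612*sqrt(-6 + sqrt(6)) = 2559411 - 3612*sqrt(-6 + sqrt(6))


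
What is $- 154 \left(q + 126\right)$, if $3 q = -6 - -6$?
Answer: $-19404$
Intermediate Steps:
$q = 0$ ($q = \frac{-6 - -6}{3} = \frac{-6 + 6}{3} = \frac{1}{3} \cdot 0 = 0$)
$- 154 \left(q + 126\right) = - 154 \left(0 + 126\right) = \left(-154\right) 126 = -19404$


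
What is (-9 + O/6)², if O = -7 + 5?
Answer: 784/9 ≈ 87.111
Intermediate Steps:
O = -2
(-9 + O/6)² = (-9 - 2/6)² = (-9 - 2*⅙)² = (-9 - ⅓)² = (-28/3)² = 784/9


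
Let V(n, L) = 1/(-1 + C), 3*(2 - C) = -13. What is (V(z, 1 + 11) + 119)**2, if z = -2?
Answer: 3636649/256 ≈ 14206.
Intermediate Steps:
C = 19/3 (C = 2 - 1/3*(-13) = 2 + 13/3 = 19/3 ≈ 6.3333)
V(n, L) = 3/16 (V(n, L) = 1/(-1 + 19/3) = 1/(16/3) = 3/16)
(V(z, 1 + 11) + 119)**2 = (3/16 + 119)**2 = (1907/16)**2 = 3636649/256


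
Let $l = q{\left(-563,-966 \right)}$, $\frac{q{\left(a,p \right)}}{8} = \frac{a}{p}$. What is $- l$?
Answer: $- \frac{2252}{483} \approx -4.6625$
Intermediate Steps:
$q{\left(a,p \right)} = \frac{8 a}{p}$ ($q{\left(a,p \right)} = 8 \frac{a}{p} = \frac{8 a}{p}$)
$l = \frac{2252}{483}$ ($l = 8 \left(-563\right) \frac{1}{-966} = 8 \left(-563\right) \left(- \frac{1}{966}\right) = \frac{2252}{483} \approx 4.6625$)
$- l = \left(-1\right) \frac{2252}{483} = - \frac{2252}{483}$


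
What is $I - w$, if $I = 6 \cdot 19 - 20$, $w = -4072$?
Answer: $4166$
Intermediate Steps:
$I = 94$ ($I = 114 - 20 = 94$)
$I - w = 94 - -4072 = 94 + 4072 = 4166$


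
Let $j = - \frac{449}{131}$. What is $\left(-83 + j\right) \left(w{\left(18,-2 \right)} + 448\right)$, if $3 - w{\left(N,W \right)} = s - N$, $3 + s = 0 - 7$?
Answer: $- \frac{5423238}{131} \approx -41399.0$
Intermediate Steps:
$s = -10$ ($s = -3 + \left(0 - 7\right) = -3 - 7 = -10$)
$w{\left(N,W \right)} = 13 + N$ ($w{\left(N,W \right)} = 3 - \left(-10 - N\right) = 3 + \left(10 + N\right) = 13 + N$)
$j = - \frac{449}{131}$ ($j = \left(-449\right) \frac{1}{131} = - \frac{449}{131} \approx -3.4275$)
$\left(-83 + j\right) \left(w{\left(18,-2 \right)} + 448\right) = \left(-83 - \frac{449}{131}\right) \left(\left(13 + 18\right) + 448\right) = - \frac{11322 \left(31 + 448\right)}{131} = \left(- \frac{11322}{131}\right) 479 = - \frac{5423238}{131}$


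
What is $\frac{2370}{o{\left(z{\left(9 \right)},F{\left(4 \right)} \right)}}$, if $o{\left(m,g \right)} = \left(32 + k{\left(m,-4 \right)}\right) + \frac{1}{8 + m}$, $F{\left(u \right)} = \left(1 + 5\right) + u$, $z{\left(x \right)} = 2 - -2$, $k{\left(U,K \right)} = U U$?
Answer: $\frac{28440}{577} \approx 49.289$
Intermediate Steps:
$k{\left(U,K \right)} = U^{2}$
$z{\left(x \right)} = 4$ ($z{\left(x \right)} = 2 + 2 = 4$)
$F{\left(u \right)} = 6 + u$
$o{\left(m,g \right)} = 32 + m^{2} + \frac{1}{8 + m}$ ($o{\left(m,g \right)} = \left(32 + m^{2}\right) + \frac{1}{8 + m} = 32 + m^{2} + \frac{1}{8 + m}$)
$\frac{2370}{o{\left(z{\left(9 \right)},F{\left(4 \right)} \right)}} = \frac{2370}{\frac{1}{8 + 4} \left(257 + 4^{3} + 8 \cdot 4^{2} + 32 \cdot 4\right)} = \frac{2370}{\frac{1}{12} \left(257 + 64 + 8 \cdot 16 + 128\right)} = \frac{2370}{\frac{1}{12} \left(257 + 64 + 128 + 128\right)} = \frac{2370}{\frac{1}{12} \cdot 577} = \frac{2370}{\frac{577}{12}} = 2370 \cdot \frac{12}{577} = \frac{28440}{577}$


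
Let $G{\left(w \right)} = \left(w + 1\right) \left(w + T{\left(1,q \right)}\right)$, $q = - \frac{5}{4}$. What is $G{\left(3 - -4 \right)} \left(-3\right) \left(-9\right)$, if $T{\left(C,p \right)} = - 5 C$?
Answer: $432$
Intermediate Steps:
$q = - \frac{5}{4}$ ($q = \left(-5\right) \frac{1}{4} = - \frac{5}{4} \approx -1.25$)
$G{\left(w \right)} = \left(1 + w\right) \left(-5 + w\right)$ ($G{\left(w \right)} = \left(w + 1\right) \left(w - 5\right) = \left(1 + w\right) \left(w - 5\right) = \left(1 + w\right) \left(-5 + w\right)$)
$G{\left(3 - -4 \right)} \left(-3\right) \left(-9\right) = \left(-5 + \left(3 - -4\right)^{2} - 4 \left(3 - -4\right)\right) \left(-3\right) \left(-9\right) = \left(-5 + \left(3 + 4\right)^{2} - 4 \left(3 + 4\right)\right) \left(-3\right) \left(-9\right) = \left(-5 + 7^{2} - 28\right) \left(-3\right) \left(-9\right) = \left(-5 + 49 - 28\right) \left(-3\right) \left(-9\right) = 16 \left(-3\right) \left(-9\right) = \left(-48\right) \left(-9\right) = 432$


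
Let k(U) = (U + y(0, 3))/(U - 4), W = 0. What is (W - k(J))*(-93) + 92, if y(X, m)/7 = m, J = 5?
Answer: 2510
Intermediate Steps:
y(X, m) = 7*m
k(U) = (21 + U)/(-4 + U) (k(U) = (U + 7*3)/(U - 4) = (U + 21)/(-4 + U) = (21 + U)/(-4 + U))
(W - k(J))*(-93) + 92 = (0 - (21 + 5)/(-4 + 5))*(-93) + 92 = (0 - 26/1)*(-93) + 92 = (0 - 26)*(-93) + 92 = -26*(-93) + 92 = 2418 + 92 = 2510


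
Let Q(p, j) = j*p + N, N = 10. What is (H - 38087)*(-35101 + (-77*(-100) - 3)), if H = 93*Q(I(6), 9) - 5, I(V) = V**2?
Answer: 192650120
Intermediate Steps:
Q(p, j) = 10 + j*p (Q(p, j) = j*p + 10 = 10 + j*p)
H = 31057 (H = 93*(10 + 9*6**2) - 5 = 93*(10 + 9*36) - 5 = 93*(10 + 324) - 5 = 93*334 - 5 = 31062 - 5 = 31057)
(H - 38087)*(-35101 + (-77*(-100) - 3)) = (31057 - 38087)*(-35101 + (-77*(-100) - 3)) = -7030*(-35101 + (7700 - 3)) = -7030*(-35101 + 7697) = -7030*(-27404) = 192650120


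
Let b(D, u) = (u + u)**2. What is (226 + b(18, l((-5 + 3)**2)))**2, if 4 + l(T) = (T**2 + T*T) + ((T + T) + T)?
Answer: 43903876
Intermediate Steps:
l(T) = -4 + 2*T**2 + 3*T (l(T) = -4 + ((T**2 + T*T) + ((T + T) + T)) = -4 + ((T**2 + T**2) + (2*T + T)) = -4 + (2*T**2 + 3*T) = -4 + 2*T**2 + 3*T)
b(D, u) = 4*u**2 (b(D, u) = (2*u)**2 = 4*u**2)
(226 + b(18, l((-5 + 3)**2)))**2 = (226 + 4*(-4 + 2*((-5 + 3)**2)**2 + 3*(-5 + 3)**2)**2)**2 = (226 + 4*(-4 + 2*((-2)**2)**2 + 3*(-2)**2)**2)**2 = (226 + 4*(-4 + 2*4**2 + 3*4)**2)**2 = (226 + 4*(-4 + 2*16 + 12)**2)**2 = (226 + 4*(-4 + 32 + 12)**2)**2 = (226 + 4*40**2)**2 = (226 + 4*1600)**2 = (226 + 6400)**2 = 6626**2 = 43903876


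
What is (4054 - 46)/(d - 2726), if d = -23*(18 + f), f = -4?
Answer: -167/127 ≈ -1.3150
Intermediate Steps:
d = -322 (d = -23*(18 - 4) = -23*14 = -322)
(4054 - 46)/(d - 2726) = (4054 - 46)/(-322 - 2726) = 4008/(-3048) = 4008*(-1/3048) = -167/127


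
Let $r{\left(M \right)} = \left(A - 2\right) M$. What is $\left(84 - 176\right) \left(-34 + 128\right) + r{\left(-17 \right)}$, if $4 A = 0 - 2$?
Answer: $- \frac{17211}{2} \approx -8605.5$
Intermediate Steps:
$A = - \frac{1}{2}$ ($A = \frac{0 - 2}{4} = \frac{1}{4} \left(-2\right) = - \frac{1}{2} \approx -0.5$)
$r{\left(M \right)} = - \frac{5 M}{2}$ ($r{\left(M \right)} = \left(- \frac{1}{2} - 2\right) M = - \frac{5 M}{2}$)
$\left(84 - 176\right) \left(-34 + 128\right) + r{\left(-17 \right)} = \left(84 - 176\right) \left(-34 + 128\right) - - \frac{85}{2} = \left(84 - 176\right) 94 + \frac{85}{2} = \left(-92\right) 94 + \frac{85}{2} = -8648 + \frac{85}{2} = - \frac{17211}{2}$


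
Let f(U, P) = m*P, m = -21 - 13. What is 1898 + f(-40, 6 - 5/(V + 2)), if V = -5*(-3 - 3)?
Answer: 27189/16 ≈ 1699.3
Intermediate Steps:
V = 30 (V = -5*(-6) = 30)
m = -34
f(U, P) = -34*P
1898 + f(-40, 6 - 5/(V + 2)) = 1898 - 34*(6 - 5/(30 + 2)) = 1898 - 34*(6 - 5/32) = 1898 - 34*187/32 = 1898 - 3179/16 = 27189/16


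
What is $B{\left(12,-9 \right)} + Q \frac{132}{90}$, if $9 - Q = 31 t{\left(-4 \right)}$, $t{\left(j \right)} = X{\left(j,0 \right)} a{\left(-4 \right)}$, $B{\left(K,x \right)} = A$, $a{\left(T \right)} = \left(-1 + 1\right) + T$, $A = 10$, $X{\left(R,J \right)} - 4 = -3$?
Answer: $\frac{3076}{15} \approx 205.07$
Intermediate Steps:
$X{\left(R,J \right)} = 1$ ($X{\left(R,J \right)} = 4 - 3 = 1$)
$a{\left(T \right)} = T$ ($a{\left(T \right)} = 0 + T = T$)
$B{\left(K,x \right)} = 10$
$t{\left(j \right)} = -4$ ($t{\left(j \right)} = 1 \left(-4\right) = -4$)
$Q = 133$ ($Q = 9 - 31 \left(-4\right) = 9 - -124 = 9 + 124 = 133$)
$B{\left(12,-9 \right)} + Q \frac{132}{90} = 10 + 133 \cdot \frac{132}{90} = 10 + 133 \cdot 132 \cdot \frac{1}{90} = 10 + 133 \cdot \frac{22}{15} = 10 + \frac{2926}{15} = \frac{3076}{15}$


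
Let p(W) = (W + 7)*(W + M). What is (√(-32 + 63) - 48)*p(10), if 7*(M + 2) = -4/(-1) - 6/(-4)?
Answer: -50184/7 + 2091*√31/14 ≈ -6337.6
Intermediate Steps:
M = -17/14 (M = -2 + (-4/(-1) - 6/(-4))/7 = -2 + (-4*(-1) - 6*(-¼))/7 = -2 + (4 + 3/2)/7 = -2 + (⅐)*(11/2) = -2 + 11/14 = -17/14 ≈ -1.2143)
p(W) = (7 + W)*(-17/14 + W) (p(W) = (W + 7)*(W - 17/14) = (7 + W)*(-17/14 + W))
(√(-32 + 63) - 48)*p(10) = (√(-32 + 63) - 48)*(-17/2 + 10² + (81/14)*10) = (√31 - 48)*(-17/2 + 100 + 405/7) = (-48 + √31)*(2091/14) = -50184/7 + 2091*√31/14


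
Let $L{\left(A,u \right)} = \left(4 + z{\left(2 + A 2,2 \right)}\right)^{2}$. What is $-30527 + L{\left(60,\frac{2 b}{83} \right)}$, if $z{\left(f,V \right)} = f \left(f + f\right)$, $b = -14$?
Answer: $886341457$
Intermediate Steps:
$z{\left(f,V \right)} = 2 f^{2}$ ($z{\left(f,V \right)} = f 2 f = 2 f^{2}$)
$L{\left(A,u \right)} = \left(4 + 2 \left(2 + 2 A\right)^{2}\right)^{2}$ ($L{\left(A,u \right)} = \left(4 + 2 \left(2 + A 2\right)^{2}\right)^{2} = \left(4 + 2 \left(2 + 2 A\right)^{2}\right)^{2}$)
$-30527 + L{\left(60,\frac{2 b}{83} \right)} = -30527 + 16 \left(1 + 2 \left(1 + 60\right)^{2}\right)^{2} = -30527 + 16 \left(1 + 2 \cdot 61^{2}\right)^{2} = -30527 + 16 \left(1 + 2 \cdot 3721\right)^{2} = -30527 + 16 \left(1 + 7442\right)^{2} = -30527 + 16 \cdot 7443^{2} = -30527 + 16 \cdot 55398249 = -30527 + 886371984 = 886341457$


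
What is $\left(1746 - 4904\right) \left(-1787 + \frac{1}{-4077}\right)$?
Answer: $\frac{23007924800}{4077} \approx 5.6433 \cdot 10^{6}$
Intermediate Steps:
$\left(1746 - 4904\right) \left(-1787 + \frac{1}{-4077}\right) = - 3158 \left(-1787 - \frac{1}{4077}\right) = \left(-3158\right) \left(- \frac{7285600}{4077}\right) = \frac{23007924800}{4077}$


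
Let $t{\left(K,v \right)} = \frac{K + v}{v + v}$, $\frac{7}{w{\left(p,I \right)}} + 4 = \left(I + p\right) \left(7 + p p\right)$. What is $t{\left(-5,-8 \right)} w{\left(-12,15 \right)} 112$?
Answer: $\frac{637}{449} \approx 1.4187$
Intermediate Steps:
$w{\left(p,I \right)} = \frac{7}{-4 + \left(7 + p^{2}\right) \left(I + p\right)}$ ($w{\left(p,I \right)} = \frac{7}{-4 + \left(I + p\right) \left(7 + p p\right)} = \frac{7}{-4 + \left(I + p\right) \left(7 + p^{2}\right)} = \frac{7}{-4 + \left(7 + p^{2}\right) \left(I + p\right)}$)
$t{\left(K,v \right)} = \frac{K + v}{2 v}$
$t{\left(-5,-8 \right)} w{\left(-12,15 \right)} 112 = \frac{-5 - 8}{2 \left(-8\right)} \frac{7}{-4 + \left(-12\right)^{3} + 7 \cdot 15 + 7 \left(-12\right) + 15 \left(-12\right)^{2}} \cdot 112 = \frac{1}{2} \left(- \frac{1}{8}\right) \left(-13\right) \frac{7}{-4 - 1728 + 105 - 84 + 15 \cdot 144} \cdot 112 = \frac{13 \frac{7}{-4 - 1728 + 105 - 84 + 2160}}{16} \cdot 112 = \frac{13 \cdot \frac{7}{449}}{16} \cdot 112 = \frac{13 \cdot 7 \cdot \frac{1}{449}}{16} \cdot 112 = \frac{13}{16} \cdot \frac{7}{449} \cdot 112 = \frac{91}{7184} \cdot 112 = \frac{637}{449}$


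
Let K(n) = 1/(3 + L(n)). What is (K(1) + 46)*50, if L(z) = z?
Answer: 4625/2 ≈ 2312.5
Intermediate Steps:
K(n) = 1/(3 + n)
(K(1) + 46)*50 = (1/(3 + 1) + 46)*50 = (1/4 + 46)*50 = (¼ + 46)*50 = (185/4)*50 = 4625/2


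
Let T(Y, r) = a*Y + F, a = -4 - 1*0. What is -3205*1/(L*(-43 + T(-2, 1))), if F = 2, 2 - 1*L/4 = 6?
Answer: -3205/528 ≈ -6.0701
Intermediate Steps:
L = -16 (L = 8 - 4*6 = 8 - 24 = -16)
a = -4 (a = -4 + 0 = -4)
T(Y, r) = 2 - 4*Y (T(Y, r) = -4*Y + 2 = 2 - 4*Y)
-3205*1/(L*(-43 + T(-2, 1))) = -3205*(-1/(16*(-43 + (2 - 4*(-2))))) = -3205*(-1/(16*(-43 + (2 + 8)))) = -3205*(-1/(16*(-43 + 10))) = -3205/((-16*(-33))) = -3205/528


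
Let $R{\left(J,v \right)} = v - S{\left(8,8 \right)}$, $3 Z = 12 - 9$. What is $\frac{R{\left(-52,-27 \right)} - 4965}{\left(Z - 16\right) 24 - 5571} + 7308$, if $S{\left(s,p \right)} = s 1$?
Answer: $\frac{43348748}{5931} \approx 7308.8$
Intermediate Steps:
$S{\left(s,p \right)} = s$
$Z = 1$ ($Z = \frac{12 - 9}{3} = \frac{1}{3} \cdot 3 = 1$)
$R{\left(J,v \right)} = -8 + v$ ($R{\left(J,v \right)} = v - 8 = -8 + v$)
$\frac{R{\left(-52,-27 \right)} - 4965}{\left(Z - 16\right) 24 - 5571} + 7308 = \frac{\left(-8 - 27\right) - 4965}{\left(1 - 16\right) 24 - 5571} + 7308 = \frac{-35 - 4965}{\left(-15\right) 24 - 5571} + 7308 = - \frac{5000}{-360 - 5571} + 7308 = - \frac{5000}{-5931} + 7308 = \left(-5000\right) \left(- \frac{1}{5931}\right) + 7308 = \frac{5000}{5931} + 7308 = \frac{43348748}{5931}$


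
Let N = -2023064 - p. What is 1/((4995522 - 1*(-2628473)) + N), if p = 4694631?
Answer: 1/906300 ≈ 1.1034e-6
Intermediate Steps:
N = -6717695 (N = -2023064 - 1*4694631 = -2023064 - 4694631 = -6717695)
1/((4995522 - 1*(-2628473)) + N) = 1/((4995522 - 1*(-2628473)) - 6717695) = 1/((4995522 + 2628473) - 6717695) = 1/(7623995 - 6717695) = 1/906300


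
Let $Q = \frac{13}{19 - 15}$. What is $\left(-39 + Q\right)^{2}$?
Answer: $\frac{20449}{16} \approx 1278.1$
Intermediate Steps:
$Q = \frac{13}{4} \approx 3.25$
$\left(-39 + Q\right)^{2} = \left(-39 + \frac{13}{4}\right)^{2} = \left(- \frac{143}{4}\right)^{2} = \frac{20449}{16}$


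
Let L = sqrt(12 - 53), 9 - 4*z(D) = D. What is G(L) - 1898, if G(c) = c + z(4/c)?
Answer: -7583/4 + 42*I*sqrt(41)/41 ≈ -1895.8 + 6.5593*I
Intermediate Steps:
z(D) = 9/4 - D/4
L = I*sqrt(41) (L = sqrt(-41) = I*sqrt(41) ≈ 6.4031*I)
G(c) = 9/4 + c - 1/c (G(c) = c + (9/4 - 1/c) = 9/4 + c - 1/c)
G(L) - 1898 = (9/4 + I*sqrt(41) - 1/(I*sqrt(41))) - 1898 = (9/4 + I*sqrt(41) - (-1)*I*sqrt(41)/41) - 1898 = (9/4 + I*sqrt(41) + I*sqrt(41)/41) - 1898 = (9/4 + 42*I*sqrt(41)/41) - 1898 = -7583/4 + 42*I*sqrt(41)/41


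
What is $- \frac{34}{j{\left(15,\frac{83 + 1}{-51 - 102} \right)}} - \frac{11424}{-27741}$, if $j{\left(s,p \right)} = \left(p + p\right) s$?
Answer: $\frac{457929}{184940} \approx 2.4761$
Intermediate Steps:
$j{\left(s,p \right)} = 2 p s$
$- \frac{34}{j{\left(15,\frac{83 + 1}{-51 - 102} \right)}} - \frac{11424}{-27741} = - \frac{34}{2 \frac{83 + 1}{-51 - 102} \cdot 15} - \frac{11424}{-27741} = - \frac{34}{2 \frac{84}{-153} \cdot 15} - - \frac{544}{1321} = - \frac{34}{2 \cdot 84 \left(- \frac{1}{153}\right) 15} + \frac{544}{1321} = - \frac{34}{2 \left(- \frac{28}{51}\right) 15} + \frac{544}{1321} = - \frac{34}{- \frac{280}{17}} + \frac{544}{1321} = \left(-34\right) \left(- \frac{17}{280}\right) + \frac{544}{1321} = \frac{289}{140} + \frac{544}{1321} = \frac{457929}{184940}$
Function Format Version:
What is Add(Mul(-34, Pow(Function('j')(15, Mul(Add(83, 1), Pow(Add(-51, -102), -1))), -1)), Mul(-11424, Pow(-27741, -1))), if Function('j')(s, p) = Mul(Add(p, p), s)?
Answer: Rational(457929, 184940) ≈ 2.4761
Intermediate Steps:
Function('j')(s, p) = Mul(2, p, s) (Function('j')(s, p) = Mul(Mul(2, p), s) = Mul(2, p, s))
Add(Mul(-34, Pow(Function('j')(15, Mul(Add(83, 1), Pow(Add(-51, -102), -1))), -1)), Mul(-11424, Pow(-27741, -1))) = Add(Mul(-34, Pow(Mul(2, Mul(Add(83, 1), Pow(Add(-51, -102), -1)), 15), -1)), Mul(-11424, Pow(-27741, -1))) = Add(Mul(-34, Pow(Mul(2, Mul(84, Pow(-153, -1)), 15), -1)), Mul(-11424, Rational(-1, 27741))) = Add(Mul(-34, Pow(Mul(2, Mul(84, Rational(-1, 153)), 15), -1)), Rational(544, 1321)) = Add(Mul(-34, Pow(Mul(2, Rational(-28, 51), 15), -1)), Rational(544, 1321)) = Add(Mul(-34, Pow(Rational(-280, 17), -1)), Rational(544, 1321)) = Add(Mul(-34, Rational(-17, 280)), Rational(544, 1321)) = Add(Rational(289, 140), Rational(544, 1321)) = Rational(457929, 184940)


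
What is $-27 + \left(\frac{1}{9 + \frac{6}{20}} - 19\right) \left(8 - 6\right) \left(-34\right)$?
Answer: $\frac{116965}{93} \approx 1257.7$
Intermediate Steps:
$-27 + \left(\frac{1}{9 + \frac{6}{20}} - 19\right) \left(8 - 6\right) \left(-34\right) = -27 + \left(\frac{1}{9 + 6 \cdot \frac{1}{20}} - 19\right) 2 \left(-34\right) = -27 + \left(\frac{1}{9 + \frac{3}{10}} - 19\right) 2 \left(-34\right) = -27 + \left(\frac{1}{\frac{93}{10}} - 19\right) 2 \left(-34\right) = -27 + \left(\frac{10}{93} - 19\right) 2 \left(-34\right) = -27 + \left(- \frac{1757}{93}\right) 2 \left(-34\right) = -27 - - \frac{119476}{93} = -27 + \frac{119476}{93} = \frac{116965}{93}$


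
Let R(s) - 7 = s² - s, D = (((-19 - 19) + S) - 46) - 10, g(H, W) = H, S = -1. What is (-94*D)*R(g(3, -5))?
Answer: 116090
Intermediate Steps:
D = -95 (D = (((-19 - 19) - 1) - 46) - 10 = ((-38 - 1) - 46) - 10 = (-39 - 46) - 10 = -85 - 10 = -95)
R(s) = 7 + s² - s (R(s) = 7 + (s² - s) = 7 + s² - s)
(-94*D)*R(g(3, -5)) = (-94*(-95))*(7 + 3² - 1*3) = 8930*(7 + 9 - 3) = 8930*13 = 116090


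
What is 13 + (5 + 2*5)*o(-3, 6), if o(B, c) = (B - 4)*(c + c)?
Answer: -1247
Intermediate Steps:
o(B, c) = 2*c*(-4 + B) (o(B, c) = (-4 + B)*(2*c) = 2*c*(-4 + B))
13 + (5 + 2*5)*o(-3, 6) = 13 + (5 + 2*5)*(2*6*(-4 - 3)) = 13 + (5 + 10)*(2*6*(-7)) = 13 + 15*(-84) = 13 - 1260 = -1247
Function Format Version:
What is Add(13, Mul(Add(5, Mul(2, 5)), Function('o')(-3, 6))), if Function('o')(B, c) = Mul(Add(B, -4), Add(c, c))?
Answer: -1247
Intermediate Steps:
Function('o')(B, c) = Mul(2, c, Add(-4, B)) (Function('o')(B, c) = Mul(Add(-4, B), Mul(2, c)) = Mul(2, c, Add(-4, B)))
Add(13, Mul(Add(5, Mul(2, 5)), Function('o')(-3, 6))) = Add(13, Mul(Add(5, Mul(2, 5)), Mul(2, 6, Add(-4, -3)))) = Add(13, Mul(Add(5, 10), Mul(2, 6, -7))) = Add(13, Mul(15, -84)) = Add(13, -1260) = -1247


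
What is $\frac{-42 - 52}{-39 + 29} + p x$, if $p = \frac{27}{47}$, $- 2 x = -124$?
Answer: $\frac{10579}{235} \approx 45.017$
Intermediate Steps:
$x = 62$ ($x = \left(- \frac{1}{2}\right) \left(-124\right) = 62$)
$p = \frac{27}{47}$ ($p = 27 \cdot \frac{1}{47} = \frac{27}{47} \approx 0.57447$)
$\frac{-42 - 52}{-39 + 29} + p x = \frac{-42 - 52}{-39 + 29} + \frac{27}{47} \cdot 62 = - \frac{94}{-10} + \frac{1674}{47} = \left(-94\right) \left(- \frac{1}{10}\right) + \frac{1674}{47} = \frac{47}{5} + \frac{1674}{47} = \frac{10579}{235}$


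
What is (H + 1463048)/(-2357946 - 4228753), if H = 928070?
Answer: -2391118/6586699 ≈ -0.36302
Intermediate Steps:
(H + 1463048)/(-2357946 - 4228753) = (928070 + 1463048)/(-2357946 - 4228753) = 2391118/(-6586699) = 2391118*(-1/6586699) = -2391118/6586699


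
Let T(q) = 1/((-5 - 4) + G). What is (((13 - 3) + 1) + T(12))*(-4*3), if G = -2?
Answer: -1440/11 ≈ -130.91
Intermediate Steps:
T(q) = -1/11 (T(q) = 1/((-5 - 4) - 2) = 1/(-9 - 2) = 1/(-11) = -1/11)
(((13 - 3) + 1) + T(12))*(-4*3) = (((13 - 3) + 1) - 1/11)*(-4*3) = ((10 + 1) - 1/11)*(-12) = (11 - 1/11)*(-12) = (120/11)*(-12) = -1440/11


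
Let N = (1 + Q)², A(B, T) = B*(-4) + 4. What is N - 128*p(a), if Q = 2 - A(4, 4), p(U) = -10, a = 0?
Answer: 1505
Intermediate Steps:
A(B, T) = 4 - 4*B (A(B, T) = -4*B + 4 = 4 - 4*B)
Q = 14 (Q = 2 - (4 - 4*4) = 2 - (4 - 16) = 2 - 1*(-12) = 2 + 12 = 14)
N = 225 (N = (1 + 14)² = 15² = 225)
N - 128*p(a) = 225 - 128*(-10) = 225 + 1280 = 1505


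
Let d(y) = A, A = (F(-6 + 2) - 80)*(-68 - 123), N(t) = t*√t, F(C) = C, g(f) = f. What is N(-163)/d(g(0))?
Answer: -163*I*√163/16044 ≈ -0.12971*I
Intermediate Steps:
N(t) = t^(3/2)
A = 16044 (A = ((-6 + 2) - 80)*(-68 - 123) = (-4 - 80)*(-191) = -84*(-191) = 16044)
d(y) = 16044
N(-163)/d(g(0)) = (-163)^(3/2)/16044 = -163*I*√163*(1/16044) = -163*I*√163/16044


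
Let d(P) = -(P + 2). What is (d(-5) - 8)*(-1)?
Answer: 5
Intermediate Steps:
d(P) = -2 - P (d(P) = -(2 + P) = -2 - P)
(d(-5) - 8)*(-1) = ((-2 - 1*(-5)) - 8)*(-1) = ((-2 + 5) - 8)*(-1) = (3 - 8)*(-1) = -5*(-1) = 5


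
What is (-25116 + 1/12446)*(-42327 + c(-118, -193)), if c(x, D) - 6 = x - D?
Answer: 6602917464405/6223 ≈ 1.0611e+9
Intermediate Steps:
c(x, D) = 6 + x - D (c(x, D) = 6 + (x - D) = 6 + x - D)
(-25116 + 1/12446)*(-42327 + c(-118, -193)) = (-25116 + 1/12446)*(-42327 + (6 - 118 - 1*(-193))) = (-25116 + 1/12446)*(-42327 + (6 - 118 + 193)) = -312593735*(-42327 + 81)/12446 = -312593735/12446*(-42246) = 6602917464405/6223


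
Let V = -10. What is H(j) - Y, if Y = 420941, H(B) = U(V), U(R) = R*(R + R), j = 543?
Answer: -420741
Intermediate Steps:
U(R) = 2*R² (U(R) = R*(2*R) = 2*R²)
H(B) = 200 (H(B) = 2*(-10)² = 2*100 = 200)
H(j) - Y = 200 - 1*420941 = 200 - 420941 = -420741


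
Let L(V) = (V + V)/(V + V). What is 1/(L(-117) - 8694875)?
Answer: -1/8694874 ≈ -1.1501e-7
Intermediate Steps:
L(V) = 1 (L(V) = (2*V)/((2*V)) = (2*V)*(1/(2*V)) = 1)
1/(L(-117) - 8694875) = 1/(1 - 8694875) = 1/(-8694874) = -1/8694874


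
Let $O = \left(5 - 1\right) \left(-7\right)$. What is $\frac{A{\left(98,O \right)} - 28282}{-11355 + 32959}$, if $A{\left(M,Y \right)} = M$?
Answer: $- \frac{7046}{5401} \approx -1.3046$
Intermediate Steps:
$O = -28$ ($O = 4 \left(-7\right) = -28$)
$\frac{A{\left(98,O \right)} - 28282}{-11355 + 32959} = \frac{98 - 28282}{-11355 + 32959} = - \frac{28184}{21604} = \left(-28184\right) \frac{1}{21604} = - \frac{7046}{5401}$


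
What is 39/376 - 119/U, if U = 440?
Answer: -431/2585 ≈ -0.16673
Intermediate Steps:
39/376 - 119/U = 39/376 - 119/440 = -431/2585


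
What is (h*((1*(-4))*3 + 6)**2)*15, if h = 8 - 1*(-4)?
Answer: 6480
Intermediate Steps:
h = 12 (h = 8 + 4 = 12)
(h*((1*(-4))*3 + 6)**2)*15 = (12*((1*(-4))*3 + 6)**2)*15 = (12*(-4*3 + 6)**2)*15 = (12*(-12 + 6)**2)*15 = (12*(-6)**2)*15 = (12*36)*15 = 432*15 = 6480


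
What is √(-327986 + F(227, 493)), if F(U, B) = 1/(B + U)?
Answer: I*√1180749595/60 ≈ 572.7*I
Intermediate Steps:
√(-327986 + F(227, 493)) = √(-327986 + 1/(493 + 227)) = √(-327986 + 1/720) = √(-236149919/720) = I*√1180749595/60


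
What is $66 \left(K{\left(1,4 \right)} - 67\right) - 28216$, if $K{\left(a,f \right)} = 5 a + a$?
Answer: $-32242$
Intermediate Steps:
$K{\left(a,f \right)} = 6 a$
$66 \left(K{\left(1,4 \right)} - 67\right) - 28216 = 66 \left(6 \cdot 1 - 67\right) - 28216 = 66 \left(6 - 67\right) - 28216 = 66 \left(-61\right) - 28216 = -4026 - 28216 = -32242$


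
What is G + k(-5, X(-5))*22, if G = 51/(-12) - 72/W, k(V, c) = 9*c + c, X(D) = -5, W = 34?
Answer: -75233/68 ≈ -1106.4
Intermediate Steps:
k(V, c) = 10*c
G = -433/68 (G = 51/(-12) - 72/34 = 51*(-1/12) - 72*1/34 = -17/4 - 36/17 = -433/68 ≈ -6.3676)
G + k(-5, X(-5))*22 = -433/68 + (10*(-5))*22 = -433/68 - 50*22 = -433/68 - 1100 = -75233/68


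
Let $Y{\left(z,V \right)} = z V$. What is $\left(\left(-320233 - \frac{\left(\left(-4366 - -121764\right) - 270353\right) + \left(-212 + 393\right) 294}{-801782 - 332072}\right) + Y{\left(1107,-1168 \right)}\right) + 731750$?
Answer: $- \frac{999445912727}{1133854} \approx -8.8146 \cdot 10^{5}$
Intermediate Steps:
$Y{\left(z,V \right)} = V z$
$\left(\left(-320233 - \frac{\left(\left(-4366 - -121764\right) - 270353\right) + \left(-212 + 393\right) 294}{-801782 - 332072}\right) + Y{\left(1107,-1168 \right)}\right) + 731750 = \left(\left(-320233 - \frac{\left(\left(-4366 - -121764\right) - 270353\right) + \left(-212 + 393\right) 294}{-801782 - 332072}\right) - 1292976\right) + 731750 = \left(\left(-320233 - \frac{\left(\left(-4366 + 121764\right) - 270353\right) + 181 \cdot 294}{-1133854}\right) - 1292976\right) + 731750 = \left(\left(-320233 - \left(\left(117398 - 270353\right) + 53214\right) \left(- \frac{1}{1133854}\right)\right) - 1292976\right) + 731750 = \left(\left(-320233 - \left(-152955 + 53214\right) \left(- \frac{1}{1133854}\right)\right) - 1292976\right) + 731750 = \left(\left(-320233 - \left(-99741\right) \left(- \frac{1}{1133854}\right)\right) - 1292976\right) + 731750 = \left(\left(-320233 - \frac{99741}{1133854}\right) - 1292976\right) + 731750 = \left(- \frac{363097567723}{1133854} - 1292976\right) + 731750 = - \frac{1829143577227}{1133854} + 731750 = - \frac{999445912727}{1133854}$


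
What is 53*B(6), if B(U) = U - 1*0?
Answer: 318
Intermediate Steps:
B(U) = U (B(U) = U + 0 = U)
53*B(6) = 53*6 = 318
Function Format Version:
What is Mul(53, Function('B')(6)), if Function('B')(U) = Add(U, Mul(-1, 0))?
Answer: 318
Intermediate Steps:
Function('B')(U) = U (Function('B')(U) = Add(U, 0) = U)
Mul(53, Function('B')(6)) = Mul(53, 6) = 318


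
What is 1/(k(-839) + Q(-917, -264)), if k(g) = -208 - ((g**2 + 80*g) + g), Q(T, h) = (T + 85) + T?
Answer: -1/637919 ≈ -1.5676e-6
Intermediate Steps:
Q(T, h) = 85 + 2*T (Q(T, h) = (85 + T) + T = 85 + 2*T)
k(g) = -208 - g**2 - 81*g (k(g) = -208 - (g**2 + 81*g) = -208 + (-g**2 - 81*g) = -208 - g**2 - 81*g)
1/(k(-839) + Q(-917, -264)) = 1/((-208 - 1*(-839)**2 - 81*(-839)) + (85 + 2*(-917))) = 1/((-208 - 1*703921 + 67959) + (85 - 1834)) = 1/((-208 - 703921 + 67959) - 1749) = 1/(-636170 - 1749) = 1/(-637919) = -1/637919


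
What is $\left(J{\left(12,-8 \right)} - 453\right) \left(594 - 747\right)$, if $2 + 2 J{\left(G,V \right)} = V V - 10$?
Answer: $65331$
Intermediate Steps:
$J{\left(G,V \right)} = -6 + \frac{V^{2}}{2}$ ($J{\left(G,V \right)} = -1 + \frac{V V - 10}{2} = -1 + \frac{V^{2} - 10}{2} = -1 + \frac{-10 + V^{2}}{2} = -1 + \left(-5 + \frac{V^{2}}{2}\right) = -6 + \frac{V^{2}}{2}$)
$\left(J{\left(12,-8 \right)} - 453\right) \left(594 - 747\right) = \left(\left(-6 + \frac{\left(-8\right)^{2}}{2}\right) - 453\right) \left(594 - 747\right) = \left(\left(-6 + \frac{1}{2} \cdot 64\right) - 453\right) \left(-153\right) = \left(\left(-6 + 32\right) - 453\right) \left(-153\right) = \left(26 - 453\right) \left(-153\right) = \left(-427\right) \left(-153\right) = 65331$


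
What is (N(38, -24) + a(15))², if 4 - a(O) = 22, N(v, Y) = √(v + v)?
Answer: 400 - 72*√19 ≈ 86.159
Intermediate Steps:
N(v, Y) = √2*√v (N(v, Y) = √(2*v) = √2*√v)
a(O) = -18 (a(O) = 4 - 1*22 = 4 - 22 = -18)
(N(38, -24) + a(15))² = (√2*√38 - 18)² = (2*√19 - 18)² = (-18 + 2*√19)²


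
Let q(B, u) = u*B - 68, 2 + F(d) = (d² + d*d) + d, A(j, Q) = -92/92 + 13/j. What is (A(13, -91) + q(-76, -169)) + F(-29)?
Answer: 14427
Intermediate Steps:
A(j, Q) = -1 + 13/j (A(j, Q) = -92*1/92 + 13/j = -1 + 13/j)
F(d) = -2 + d + 2*d² (F(d) = -2 + ((d² + d*d) + d) = -2 + ((d² + d²) + d) = -2 + (2*d² + d) = -2 + (d + 2*d²) = -2 + d + 2*d²)
q(B, u) = -68 + B*u (q(B, u) = B*u - 68 = -68 + B*u)
(A(13, -91) + q(-76, -169)) + F(-29) = ((13 - 1*13)/13 + (-68 - 76*(-169))) + (-2 - 29 + 2*(-29)²) = ((13 - 13)/13 + (-68 + 12844)) + (-2 - 29 + 2*841) = ((1/13)*0 + 12776) + (-2 - 29 + 1682) = (0 + 12776) + 1651 = 12776 + 1651 = 14427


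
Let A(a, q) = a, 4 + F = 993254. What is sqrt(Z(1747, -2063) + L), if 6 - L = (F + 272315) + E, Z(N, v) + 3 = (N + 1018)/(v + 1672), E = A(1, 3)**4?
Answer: I*sqrt(193481618118)/391 ≈ 1125.0*I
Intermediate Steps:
F = 993250 (F = -4 + 993254 = 993250)
E = 1 (E = 1**4 = 1)
Z(N, v) = -3 + (1018 + N)/(1672 + v) (Z(N, v) = -3 + (N + 1018)/(v + 1672) = -3 + (1018 + N)/(1672 + v))
L = -1265560 (L = 6 - ((993250 + 272315) + 1) = 6 - (1265565 + 1) = 6 - 1*1265566 = 6 - 1265566 = -1265560)
sqrt(Z(1747, -2063) + L) = sqrt((-3998 + 1747 - 3*(-2063))/(1672 - 2063) - 1265560) = sqrt((-3998 + 1747 + 6189)/(-391) - 1265560) = sqrt(-1/391*3938 - 1265560) = sqrt(-3938/391 - 1265560) = sqrt(-494837898/391) = I*sqrt(193481618118)/391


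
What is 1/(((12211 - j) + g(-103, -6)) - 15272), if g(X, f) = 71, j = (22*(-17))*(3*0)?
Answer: -1/2990 ≈ -0.00033445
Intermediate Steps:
j = 0 (j = -374*0 = 0)
1/(((12211 - j) + g(-103, -6)) - 15272) = 1/(((12211 - 1*0) + 71) - 15272) = 1/(((12211 + 0) + 71) - 15272) = 1/((12211 + 71) - 15272) = 1/(12282 - 15272) = 1/(-2990) = -1/2990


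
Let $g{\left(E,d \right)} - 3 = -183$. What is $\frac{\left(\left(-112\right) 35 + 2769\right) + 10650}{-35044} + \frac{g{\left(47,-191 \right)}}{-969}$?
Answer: $- \frac{965537}{11319212} \approx -0.085301$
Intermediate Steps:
$g{\left(E,d \right)} = -180$ ($g{\left(E,d \right)} = 3 - 183 = -180$)
$\frac{\left(\left(-112\right) 35 + 2769\right) + 10650}{-35044} + \frac{g{\left(47,-191 \right)}}{-969} = \frac{\left(\left(-112\right) 35 + 2769\right) + 10650}{-35044} - \frac{180}{-969} = \left(\left(-3920 + 2769\right) + 10650\right) \left(- \frac{1}{35044}\right) - - \frac{60}{323} = \left(-1151 + 10650\right) \left(- \frac{1}{35044}\right) + \frac{60}{323} = 9499 \left(- \frac{1}{35044}\right) + \frac{60}{323} = - \frac{9499}{35044} + \frac{60}{323} = - \frac{965537}{11319212}$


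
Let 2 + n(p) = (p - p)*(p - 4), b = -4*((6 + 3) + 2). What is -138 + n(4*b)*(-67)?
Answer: -4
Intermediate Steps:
b = -44 (b = -4*(9 + 2) = -4*11 = -44)
n(p) = -2 (n(p) = -2 + (p - p)*(p - 4) = -2 + 0*(-4 + p) = -2 + 0 = -2)
-138 + n(4*b)*(-67) = -138 - 2*(-67) = -138 + 134 = -4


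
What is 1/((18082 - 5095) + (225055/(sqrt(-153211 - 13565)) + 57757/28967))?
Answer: 1817674458056856912/23652261982804111320721 + 377681489629790*I*sqrt(41694)/23652261982804111320721 ≈ 7.685e-5 + 3.2605e-6*I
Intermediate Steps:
1/((18082 - 5095) + (225055/(sqrt(-153211 - 13565)) + 57757/28967)) = 1/(12987 + (225055/(sqrt(-166776)) + 57757*(1/28967))) = 1/(12987 + (225055/((2*I*sqrt(41694))) + 57757/28967)) = 1/(12987 + (225055*(-I*sqrt(41694)/83388) + 57757/28967)) = 1/(12987 + (-225055*I*sqrt(41694)/83388 + 57757/28967)) = 1/(12987 + (57757/28967 - 225055*I*sqrt(41694)/83388)) = 1/(376252186/28967 - 225055*I*sqrt(41694)/83388)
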